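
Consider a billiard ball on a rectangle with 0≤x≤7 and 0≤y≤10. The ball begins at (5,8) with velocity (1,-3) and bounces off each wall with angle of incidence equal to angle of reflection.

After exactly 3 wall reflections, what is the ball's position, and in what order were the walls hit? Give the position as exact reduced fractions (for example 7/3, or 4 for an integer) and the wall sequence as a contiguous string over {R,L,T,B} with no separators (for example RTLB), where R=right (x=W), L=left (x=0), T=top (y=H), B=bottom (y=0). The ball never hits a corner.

1. t=2 → R at (7,2); v=(-1,-3)
2. t=2/3 → B at (19/3,0); v=(-1,3)
3. t=10/3 → T at (3,10); v=(-1,-3)

Final position: (3,10)
Wall sequence: RBT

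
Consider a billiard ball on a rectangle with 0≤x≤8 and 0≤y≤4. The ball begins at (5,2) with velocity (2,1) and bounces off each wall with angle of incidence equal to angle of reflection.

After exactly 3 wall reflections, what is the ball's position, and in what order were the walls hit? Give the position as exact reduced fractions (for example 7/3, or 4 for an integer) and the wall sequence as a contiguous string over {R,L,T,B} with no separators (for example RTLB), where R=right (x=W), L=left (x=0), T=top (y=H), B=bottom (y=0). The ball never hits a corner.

Final position: (0,1/2)
Wall sequence: RTL

1. t=3/2 → R at (8,7/2); v=(-2,1)
2. t=1/2 → T at (7,4); v=(-2,-1)
3. t=7/2 → L at (0,1/2); v=(2,-1)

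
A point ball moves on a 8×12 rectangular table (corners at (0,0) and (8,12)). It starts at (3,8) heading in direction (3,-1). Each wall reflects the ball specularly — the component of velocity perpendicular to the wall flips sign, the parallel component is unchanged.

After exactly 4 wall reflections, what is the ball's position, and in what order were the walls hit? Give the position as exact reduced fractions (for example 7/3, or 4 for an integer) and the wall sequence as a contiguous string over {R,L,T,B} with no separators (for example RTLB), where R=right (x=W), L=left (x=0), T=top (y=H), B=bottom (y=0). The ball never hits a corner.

1. t=5/3 → R at (8,19/3); v=(-3,-1)
2. t=8/3 → L at (0,11/3); v=(3,-1)
3. t=8/3 → R at (8,1); v=(-3,-1)
4. t=1 → B at (5,0); v=(-3,1)

Final position: (5,0)
Wall sequence: RLRB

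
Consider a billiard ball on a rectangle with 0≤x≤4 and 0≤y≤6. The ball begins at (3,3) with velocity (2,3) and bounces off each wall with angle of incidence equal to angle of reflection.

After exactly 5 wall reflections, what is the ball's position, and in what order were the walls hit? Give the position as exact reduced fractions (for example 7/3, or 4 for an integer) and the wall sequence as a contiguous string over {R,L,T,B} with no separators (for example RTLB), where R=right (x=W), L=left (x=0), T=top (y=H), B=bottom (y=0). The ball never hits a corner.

1. t=1/2 → R at (4,9/2); v=(-2,3)
2. t=1/2 → T at (3,6); v=(-2,-3)
3. t=3/2 → L at (0,3/2); v=(2,-3)
4. t=1/2 → B at (1,0); v=(2,3)
5. t=3/2 → R at (4,9/2); v=(-2,3)

Final position: (4,9/2)
Wall sequence: RTLBR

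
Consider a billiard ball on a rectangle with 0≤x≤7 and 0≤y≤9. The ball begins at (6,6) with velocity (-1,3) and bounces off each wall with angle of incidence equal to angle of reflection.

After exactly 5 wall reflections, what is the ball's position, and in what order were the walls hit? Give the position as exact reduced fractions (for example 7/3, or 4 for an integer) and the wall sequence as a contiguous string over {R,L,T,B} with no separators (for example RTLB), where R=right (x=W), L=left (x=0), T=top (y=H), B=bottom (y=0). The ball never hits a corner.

1. t=1 → T at (5,9); v=(-1,-3)
2. t=3 → B at (2,0); v=(-1,3)
3. t=2 → L at (0,6); v=(1,3)
4. t=1 → T at (1,9); v=(1,-3)
5. t=3 → B at (4,0); v=(1,3)

Final position: (4,0)
Wall sequence: TBLTB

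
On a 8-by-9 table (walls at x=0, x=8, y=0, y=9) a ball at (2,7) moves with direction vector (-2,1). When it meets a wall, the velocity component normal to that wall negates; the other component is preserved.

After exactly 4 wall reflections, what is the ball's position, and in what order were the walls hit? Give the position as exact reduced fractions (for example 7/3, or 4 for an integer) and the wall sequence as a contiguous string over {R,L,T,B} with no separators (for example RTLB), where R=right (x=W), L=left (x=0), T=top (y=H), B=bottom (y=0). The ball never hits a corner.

Final position: (0,2)
Wall sequence: LTRL

1. t=1 → L at (0,8); v=(2,1)
2. t=1 → T at (2,9); v=(2,-1)
3. t=3 → R at (8,6); v=(-2,-1)
4. t=4 → L at (0,2); v=(2,-1)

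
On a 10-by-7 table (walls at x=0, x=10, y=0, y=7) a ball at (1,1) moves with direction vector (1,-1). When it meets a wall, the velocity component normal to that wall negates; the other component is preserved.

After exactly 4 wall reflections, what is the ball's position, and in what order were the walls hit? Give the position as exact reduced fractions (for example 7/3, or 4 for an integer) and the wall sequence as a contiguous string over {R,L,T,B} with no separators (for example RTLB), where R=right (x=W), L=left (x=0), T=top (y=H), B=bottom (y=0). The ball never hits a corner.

Final position: (4,0)
Wall sequence: BTRB

1. t=1 → B at (2,0); v=(1,1)
2. t=7 → T at (9,7); v=(1,-1)
3. t=1 → R at (10,6); v=(-1,-1)
4. t=6 → B at (4,0); v=(-1,1)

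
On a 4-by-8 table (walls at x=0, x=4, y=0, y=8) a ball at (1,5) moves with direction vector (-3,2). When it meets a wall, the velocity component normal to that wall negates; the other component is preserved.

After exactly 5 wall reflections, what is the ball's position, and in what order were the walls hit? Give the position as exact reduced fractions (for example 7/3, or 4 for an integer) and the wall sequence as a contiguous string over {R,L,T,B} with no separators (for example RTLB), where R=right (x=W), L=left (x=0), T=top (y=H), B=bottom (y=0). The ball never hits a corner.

1. t=1/3 → L at (0,17/3); v=(3,2)
2. t=7/6 → T at (7/2,8); v=(3,-2)
3. t=1/6 → R at (4,23/3); v=(-3,-2)
4. t=4/3 → L at (0,5); v=(3,-2)
5. t=4/3 → R at (4,7/3); v=(-3,-2)

Final position: (4,7/3)
Wall sequence: LTRLR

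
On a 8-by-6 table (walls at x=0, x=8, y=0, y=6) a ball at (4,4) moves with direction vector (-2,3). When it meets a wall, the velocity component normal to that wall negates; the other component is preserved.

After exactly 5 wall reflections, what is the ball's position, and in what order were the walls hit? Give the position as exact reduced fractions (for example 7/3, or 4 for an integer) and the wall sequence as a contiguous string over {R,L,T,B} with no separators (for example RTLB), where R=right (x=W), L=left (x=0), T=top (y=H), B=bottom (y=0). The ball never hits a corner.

Final position: (8,2)
Wall sequence: TLBTR

1. t=2/3 → T at (8/3,6); v=(-2,-3)
2. t=4/3 → L at (0,2); v=(2,-3)
3. t=2/3 → B at (4/3,0); v=(2,3)
4. t=2 → T at (16/3,6); v=(2,-3)
5. t=4/3 → R at (8,2); v=(-2,-3)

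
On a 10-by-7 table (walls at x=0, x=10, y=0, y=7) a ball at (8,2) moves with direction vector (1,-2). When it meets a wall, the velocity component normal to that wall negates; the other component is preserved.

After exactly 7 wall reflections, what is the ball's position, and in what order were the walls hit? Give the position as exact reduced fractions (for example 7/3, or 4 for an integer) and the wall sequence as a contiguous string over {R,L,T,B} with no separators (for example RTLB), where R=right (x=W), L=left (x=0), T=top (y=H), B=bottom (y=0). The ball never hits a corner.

1. t=1 → B at (9,0); v=(1,2)
2. t=1 → R at (10,2); v=(-1,2)
3. t=5/2 → T at (15/2,7); v=(-1,-2)
4. t=7/2 → B at (4,0); v=(-1,2)
5. t=7/2 → T at (1/2,7); v=(-1,-2)
6. t=1/2 → L at (0,6); v=(1,-2)
7. t=3 → B at (3,0); v=(1,2)

Final position: (3,0)
Wall sequence: BRTBTLB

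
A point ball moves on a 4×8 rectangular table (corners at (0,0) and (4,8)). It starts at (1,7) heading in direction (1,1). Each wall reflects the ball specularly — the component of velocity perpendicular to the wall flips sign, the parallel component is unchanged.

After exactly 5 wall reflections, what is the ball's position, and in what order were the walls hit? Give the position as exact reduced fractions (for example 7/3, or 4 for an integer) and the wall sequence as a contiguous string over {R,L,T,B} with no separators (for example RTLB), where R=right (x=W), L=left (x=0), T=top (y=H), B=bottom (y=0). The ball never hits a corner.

1. t=1 → T at (2,8); v=(1,-1)
2. t=2 → R at (4,6); v=(-1,-1)
3. t=4 → L at (0,2); v=(1,-1)
4. t=2 → B at (2,0); v=(1,1)
5. t=2 → R at (4,2); v=(-1,1)

Final position: (4,2)
Wall sequence: TRLBR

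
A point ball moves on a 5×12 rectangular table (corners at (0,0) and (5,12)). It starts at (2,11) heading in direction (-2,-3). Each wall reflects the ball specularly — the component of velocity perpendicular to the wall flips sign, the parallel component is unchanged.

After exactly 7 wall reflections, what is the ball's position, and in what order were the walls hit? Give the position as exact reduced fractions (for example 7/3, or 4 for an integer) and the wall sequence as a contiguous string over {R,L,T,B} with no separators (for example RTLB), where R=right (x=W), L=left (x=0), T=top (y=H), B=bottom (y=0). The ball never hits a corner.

1. t=1 → L at (0,8); v=(2,-3)
2. t=5/2 → R at (5,1/2); v=(-2,-3)
3. t=1/6 → B at (14/3,0); v=(-2,3)
4. t=7/3 → L at (0,7); v=(2,3)
5. t=5/3 → T at (10/3,12); v=(2,-3)
6. t=5/6 → R at (5,19/2); v=(-2,-3)
7. t=5/2 → L at (0,2); v=(2,-3)

Final position: (0,2)
Wall sequence: LRBLTRL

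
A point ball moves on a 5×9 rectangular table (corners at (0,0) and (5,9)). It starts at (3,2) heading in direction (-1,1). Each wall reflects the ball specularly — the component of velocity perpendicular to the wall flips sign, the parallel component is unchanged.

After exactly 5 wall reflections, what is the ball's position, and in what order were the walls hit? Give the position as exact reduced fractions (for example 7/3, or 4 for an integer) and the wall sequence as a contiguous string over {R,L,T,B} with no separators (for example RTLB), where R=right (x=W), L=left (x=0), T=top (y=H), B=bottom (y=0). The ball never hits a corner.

Final position: (3,0)
Wall sequence: LTRLB

1. t=3 → L at (0,5); v=(1,1)
2. t=4 → T at (4,9); v=(1,-1)
3. t=1 → R at (5,8); v=(-1,-1)
4. t=5 → L at (0,3); v=(1,-1)
5. t=3 → B at (3,0); v=(1,1)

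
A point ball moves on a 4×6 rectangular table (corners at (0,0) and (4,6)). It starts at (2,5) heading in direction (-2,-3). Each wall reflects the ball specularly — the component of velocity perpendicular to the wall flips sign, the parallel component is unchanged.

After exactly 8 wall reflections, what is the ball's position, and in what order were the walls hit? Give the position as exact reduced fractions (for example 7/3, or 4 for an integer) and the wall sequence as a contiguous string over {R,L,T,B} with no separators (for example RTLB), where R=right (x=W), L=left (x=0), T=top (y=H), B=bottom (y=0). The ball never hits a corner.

Final position: (8/3,6)
Wall sequence: LBRTLBRT

1. t=1 → L at (0,2); v=(2,-3)
2. t=2/3 → B at (4/3,0); v=(2,3)
3. t=4/3 → R at (4,4); v=(-2,3)
4. t=2/3 → T at (8/3,6); v=(-2,-3)
5. t=4/3 → L at (0,2); v=(2,-3)
6. t=2/3 → B at (4/3,0); v=(2,3)
7. t=4/3 → R at (4,4); v=(-2,3)
8. t=2/3 → T at (8/3,6); v=(-2,-3)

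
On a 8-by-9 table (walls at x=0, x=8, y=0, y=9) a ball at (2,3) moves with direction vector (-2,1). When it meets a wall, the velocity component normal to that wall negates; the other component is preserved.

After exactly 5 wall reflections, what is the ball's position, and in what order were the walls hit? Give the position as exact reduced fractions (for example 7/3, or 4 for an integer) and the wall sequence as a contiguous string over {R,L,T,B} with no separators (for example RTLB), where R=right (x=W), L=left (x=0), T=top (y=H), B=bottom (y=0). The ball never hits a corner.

Final position: (8,2)
Wall sequence: LRTLR

1. t=1 → L at (0,4); v=(2,1)
2. t=4 → R at (8,8); v=(-2,1)
3. t=1 → T at (6,9); v=(-2,-1)
4. t=3 → L at (0,6); v=(2,-1)
5. t=4 → R at (8,2); v=(-2,-1)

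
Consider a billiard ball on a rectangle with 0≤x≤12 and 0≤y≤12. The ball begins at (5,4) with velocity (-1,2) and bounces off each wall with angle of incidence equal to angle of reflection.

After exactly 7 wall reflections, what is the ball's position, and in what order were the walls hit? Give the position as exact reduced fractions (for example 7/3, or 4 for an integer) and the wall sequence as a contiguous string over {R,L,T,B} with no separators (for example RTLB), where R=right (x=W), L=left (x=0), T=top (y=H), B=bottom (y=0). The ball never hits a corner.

1. t=4 → T at (1,12); v=(-1,-2)
2. t=1 → L at (0,10); v=(1,-2)
3. t=5 → B at (5,0); v=(1,2)
4. t=6 → T at (11,12); v=(1,-2)
5. t=1 → R at (12,10); v=(-1,-2)
6. t=5 → B at (7,0); v=(-1,2)
7. t=6 → T at (1,12); v=(-1,-2)

Final position: (1,12)
Wall sequence: TLBTRBT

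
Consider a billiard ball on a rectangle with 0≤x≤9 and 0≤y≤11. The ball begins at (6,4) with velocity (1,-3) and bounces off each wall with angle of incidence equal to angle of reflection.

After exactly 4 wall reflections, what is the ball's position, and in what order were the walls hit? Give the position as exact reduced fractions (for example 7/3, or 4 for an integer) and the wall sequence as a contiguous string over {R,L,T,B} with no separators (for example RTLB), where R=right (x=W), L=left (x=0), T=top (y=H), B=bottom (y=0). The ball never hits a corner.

Final position: (10/3,0)
Wall sequence: BRTB

1. t=4/3 → B at (22/3,0); v=(1,3)
2. t=5/3 → R at (9,5); v=(-1,3)
3. t=2 → T at (7,11); v=(-1,-3)
4. t=11/3 → B at (10/3,0); v=(-1,3)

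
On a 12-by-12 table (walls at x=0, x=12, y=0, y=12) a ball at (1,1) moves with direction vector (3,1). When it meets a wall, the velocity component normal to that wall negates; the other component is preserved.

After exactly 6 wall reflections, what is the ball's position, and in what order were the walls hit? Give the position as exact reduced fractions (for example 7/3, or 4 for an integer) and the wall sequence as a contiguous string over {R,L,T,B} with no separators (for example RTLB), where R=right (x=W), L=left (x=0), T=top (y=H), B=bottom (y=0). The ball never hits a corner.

Final position: (12,10/3)
Wall sequence: RLTRLR

1. t=11/3 → R at (12,14/3); v=(-3,1)
2. t=4 → L at (0,26/3); v=(3,1)
3. t=10/3 → T at (10,12); v=(3,-1)
4. t=2/3 → R at (12,34/3); v=(-3,-1)
5. t=4 → L at (0,22/3); v=(3,-1)
6. t=4 → R at (12,10/3); v=(-3,-1)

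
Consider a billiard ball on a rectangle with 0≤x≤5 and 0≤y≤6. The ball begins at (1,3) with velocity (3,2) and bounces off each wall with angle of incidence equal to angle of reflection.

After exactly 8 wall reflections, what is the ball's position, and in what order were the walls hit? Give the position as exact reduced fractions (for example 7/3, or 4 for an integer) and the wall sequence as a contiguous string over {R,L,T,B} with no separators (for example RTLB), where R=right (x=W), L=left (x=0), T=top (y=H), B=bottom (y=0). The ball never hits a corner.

Final position: (5,5)
Wall sequence: RTLBRLTR

1. t=4/3 → R at (5,17/3); v=(-3,2)
2. t=1/6 → T at (9/2,6); v=(-3,-2)
3. t=3/2 → L at (0,3); v=(3,-2)
4. t=3/2 → B at (9/2,0); v=(3,2)
5. t=1/6 → R at (5,1/3); v=(-3,2)
6. t=5/3 → L at (0,11/3); v=(3,2)
7. t=7/6 → T at (7/2,6); v=(3,-2)
8. t=1/2 → R at (5,5); v=(-3,-2)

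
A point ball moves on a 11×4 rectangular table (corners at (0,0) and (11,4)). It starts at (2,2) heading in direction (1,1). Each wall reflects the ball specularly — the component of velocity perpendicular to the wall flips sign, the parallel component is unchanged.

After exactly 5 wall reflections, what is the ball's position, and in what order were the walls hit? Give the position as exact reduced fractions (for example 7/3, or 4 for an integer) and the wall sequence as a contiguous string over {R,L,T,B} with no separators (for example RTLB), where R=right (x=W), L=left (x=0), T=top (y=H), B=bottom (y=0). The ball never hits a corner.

Final position: (6,0)
Wall sequence: TBRTB

1. t=2 → T at (4,4); v=(1,-1)
2. t=4 → B at (8,0); v=(1,1)
3. t=3 → R at (11,3); v=(-1,1)
4. t=1 → T at (10,4); v=(-1,-1)
5. t=4 → B at (6,0); v=(-1,1)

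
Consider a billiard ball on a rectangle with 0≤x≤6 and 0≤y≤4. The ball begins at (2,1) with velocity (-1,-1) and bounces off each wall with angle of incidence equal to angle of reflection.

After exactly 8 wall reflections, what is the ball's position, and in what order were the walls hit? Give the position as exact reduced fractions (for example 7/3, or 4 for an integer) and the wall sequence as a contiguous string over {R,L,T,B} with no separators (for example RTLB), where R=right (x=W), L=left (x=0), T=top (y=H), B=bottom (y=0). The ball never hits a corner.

Final position: (3,0)
Wall sequence: BLTRBTLB

1. t=1 → B at (1,0); v=(-1,1)
2. t=1 → L at (0,1); v=(1,1)
3. t=3 → T at (3,4); v=(1,-1)
4. t=3 → R at (6,1); v=(-1,-1)
5. t=1 → B at (5,0); v=(-1,1)
6. t=4 → T at (1,4); v=(-1,-1)
7. t=1 → L at (0,3); v=(1,-1)
8. t=3 → B at (3,0); v=(1,1)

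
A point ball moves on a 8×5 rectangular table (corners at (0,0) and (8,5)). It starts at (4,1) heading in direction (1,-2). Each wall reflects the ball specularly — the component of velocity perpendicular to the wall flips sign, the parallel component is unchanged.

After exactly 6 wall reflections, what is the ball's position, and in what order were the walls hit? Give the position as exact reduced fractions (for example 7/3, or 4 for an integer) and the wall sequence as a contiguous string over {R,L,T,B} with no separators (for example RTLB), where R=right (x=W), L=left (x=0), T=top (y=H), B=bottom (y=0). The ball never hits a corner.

1. t=1/2 → B at (9/2,0); v=(1,2)
2. t=5/2 → T at (7,5); v=(1,-2)
3. t=1 → R at (8,3); v=(-1,-2)
4. t=3/2 → B at (13/2,0); v=(-1,2)
5. t=5/2 → T at (4,5); v=(-1,-2)
6. t=5/2 → B at (3/2,0); v=(-1,2)

Final position: (3/2,0)
Wall sequence: BTRBTB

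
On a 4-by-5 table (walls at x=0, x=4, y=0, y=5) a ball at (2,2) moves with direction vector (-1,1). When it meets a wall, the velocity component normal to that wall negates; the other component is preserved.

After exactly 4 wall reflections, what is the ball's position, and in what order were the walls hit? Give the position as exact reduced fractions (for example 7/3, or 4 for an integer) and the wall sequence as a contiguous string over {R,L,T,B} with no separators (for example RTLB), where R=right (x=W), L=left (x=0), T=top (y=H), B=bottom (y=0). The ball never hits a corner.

Final position: (2,0)
Wall sequence: LTRB

1. t=2 → L at (0,4); v=(1,1)
2. t=1 → T at (1,5); v=(1,-1)
3. t=3 → R at (4,2); v=(-1,-1)
4. t=2 → B at (2,0); v=(-1,1)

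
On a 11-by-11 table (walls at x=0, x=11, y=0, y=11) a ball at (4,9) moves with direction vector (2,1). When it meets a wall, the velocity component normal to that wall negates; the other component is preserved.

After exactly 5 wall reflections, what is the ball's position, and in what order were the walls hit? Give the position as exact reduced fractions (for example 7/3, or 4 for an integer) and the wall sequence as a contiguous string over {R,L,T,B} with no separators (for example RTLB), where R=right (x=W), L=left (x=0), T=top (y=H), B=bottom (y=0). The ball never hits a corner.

1. t=2 → T at (8,11); v=(2,-1)
2. t=3/2 → R at (11,19/2); v=(-2,-1)
3. t=11/2 → L at (0,4); v=(2,-1)
4. t=4 → B at (8,0); v=(2,1)
5. t=3/2 → R at (11,3/2); v=(-2,1)

Final position: (11,3/2)
Wall sequence: TRLBR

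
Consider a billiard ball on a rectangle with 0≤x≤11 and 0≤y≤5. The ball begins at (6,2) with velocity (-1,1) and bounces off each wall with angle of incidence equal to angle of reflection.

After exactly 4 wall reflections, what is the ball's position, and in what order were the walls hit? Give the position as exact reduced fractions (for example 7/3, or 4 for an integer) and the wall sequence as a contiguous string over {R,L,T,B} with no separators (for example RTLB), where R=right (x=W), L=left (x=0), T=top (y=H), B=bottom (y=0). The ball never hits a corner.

1. t=3 → T at (3,5); v=(-1,-1)
2. t=3 → L at (0,2); v=(1,-1)
3. t=2 → B at (2,0); v=(1,1)
4. t=5 → T at (7,5); v=(1,-1)

Final position: (7,5)
Wall sequence: TLBT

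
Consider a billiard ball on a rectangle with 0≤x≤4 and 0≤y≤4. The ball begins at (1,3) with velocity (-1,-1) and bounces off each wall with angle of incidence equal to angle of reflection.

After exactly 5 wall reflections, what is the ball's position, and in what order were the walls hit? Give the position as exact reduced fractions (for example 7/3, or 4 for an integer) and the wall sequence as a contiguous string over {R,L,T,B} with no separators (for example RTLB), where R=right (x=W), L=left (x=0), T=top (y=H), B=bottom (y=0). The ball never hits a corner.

1. t=1 → L at (0,2); v=(1,-1)
2. t=2 → B at (2,0); v=(1,1)
3. t=2 → R at (4,2); v=(-1,1)
4. t=2 → T at (2,4); v=(-1,-1)
5. t=2 → L at (0,2); v=(1,-1)

Final position: (0,2)
Wall sequence: LBRTL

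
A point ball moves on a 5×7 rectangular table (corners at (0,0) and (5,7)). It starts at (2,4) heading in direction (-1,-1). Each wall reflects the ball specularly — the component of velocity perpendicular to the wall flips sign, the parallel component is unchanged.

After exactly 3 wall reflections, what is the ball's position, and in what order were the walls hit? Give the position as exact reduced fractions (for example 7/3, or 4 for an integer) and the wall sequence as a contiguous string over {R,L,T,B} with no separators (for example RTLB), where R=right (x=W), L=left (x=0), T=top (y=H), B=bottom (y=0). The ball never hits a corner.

Final position: (5,3)
Wall sequence: LBR

1. t=2 → L at (0,2); v=(1,-1)
2. t=2 → B at (2,0); v=(1,1)
3. t=3 → R at (5,3); v=(-1,1)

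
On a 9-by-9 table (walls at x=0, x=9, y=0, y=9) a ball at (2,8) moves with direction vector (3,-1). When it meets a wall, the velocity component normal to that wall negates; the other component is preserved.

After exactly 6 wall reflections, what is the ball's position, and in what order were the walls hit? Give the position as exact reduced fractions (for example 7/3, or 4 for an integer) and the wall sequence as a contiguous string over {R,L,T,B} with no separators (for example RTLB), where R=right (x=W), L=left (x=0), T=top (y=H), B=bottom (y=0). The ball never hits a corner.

1. t=7/3 → R at (9,17/3); v=(-3,-1)
2. t=3 → L at (0,8/3); v=(3,-1)
3. t=8/3 → B at (8,0); v=(3,1)
4. t=1/3 → R at (9,1/3); v=(-3,1)
5. t=3 → L at (0,10/3); v=(3,1)
6. t=3 → R at (9,19/3); v=(-3,1)

Final position: (9,19/3)
Wall sequence: RLBRLR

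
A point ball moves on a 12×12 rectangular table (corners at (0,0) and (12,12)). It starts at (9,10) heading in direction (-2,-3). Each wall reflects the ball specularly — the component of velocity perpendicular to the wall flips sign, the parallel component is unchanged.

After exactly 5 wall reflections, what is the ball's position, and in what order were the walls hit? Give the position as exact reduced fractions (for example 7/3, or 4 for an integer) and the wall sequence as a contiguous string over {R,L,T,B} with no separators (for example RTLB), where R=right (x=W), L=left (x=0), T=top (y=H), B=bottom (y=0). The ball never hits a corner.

1. t=10/3 → B at (7/3,0); v=(-2,3)
2. t=7/6 → L at (0,7/2); v=(2,3)
3. t=17/6 → T at (17/3,12); v=(2,-3)
4. t=19/6 → R at (12,5/2); v=(-2,-3)
5. t=5/6 → B at (31/3,0); v=(-2,3)

Final position: (31/3,0)
Wall sequence: BLTRB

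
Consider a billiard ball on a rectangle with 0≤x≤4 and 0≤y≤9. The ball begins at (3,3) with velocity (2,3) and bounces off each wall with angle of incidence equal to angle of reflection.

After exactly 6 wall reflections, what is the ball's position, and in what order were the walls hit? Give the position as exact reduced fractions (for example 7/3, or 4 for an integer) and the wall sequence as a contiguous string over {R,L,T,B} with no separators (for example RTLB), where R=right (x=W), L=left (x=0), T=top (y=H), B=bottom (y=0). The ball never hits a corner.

Final position: (0,9/2)
Wall sequence: RTLRBL

1. t=1/2 → R at (4,9/2); v=(-2,3)
2. t=3/2 → T at (1,9); v=(-2,-3)
3. t=1/2 → L at (0,15/2); v=(2,-3)
4. t=2 → R at (4,3/2); v=(-2,-3)
5. t=1/2 → B at (3,0); v=(-2,3)
6. t=3/2 → L at (0,9/2); v=(2,3)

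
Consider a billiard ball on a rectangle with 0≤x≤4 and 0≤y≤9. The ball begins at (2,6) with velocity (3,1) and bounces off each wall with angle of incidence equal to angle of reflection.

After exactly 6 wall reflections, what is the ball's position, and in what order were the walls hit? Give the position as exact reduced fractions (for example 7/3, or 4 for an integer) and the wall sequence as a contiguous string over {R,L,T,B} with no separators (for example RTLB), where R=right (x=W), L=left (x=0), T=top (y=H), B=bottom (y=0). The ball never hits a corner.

1. t=2/3 → R at (4,20/3); v=(-3,1)
2. t=4/3 → L at (0,8); v=(3,1)
3. t=1 → T at (3,9); v=(3,-1)
4. t=1/3 → R at (4,26/3); v=(-3,-1)
5. t=4/3 → L at (0,22/3); v=(3,-1)
6. t=4/3 → R at (4,6); v=(-3,-1)

Final position: (4,6)
Wall sequence: RLTRLR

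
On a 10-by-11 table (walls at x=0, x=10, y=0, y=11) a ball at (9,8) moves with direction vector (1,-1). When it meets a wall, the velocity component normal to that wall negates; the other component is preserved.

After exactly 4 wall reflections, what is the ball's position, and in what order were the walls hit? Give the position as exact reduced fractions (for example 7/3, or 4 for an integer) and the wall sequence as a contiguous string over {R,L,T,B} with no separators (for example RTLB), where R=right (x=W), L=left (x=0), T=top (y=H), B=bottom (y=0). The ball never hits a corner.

1. t=1 → R at (10,7); v=(-1,-1)
2. t=7 → B at (3,0); v=(-1,1)
3. t=3 → L at (0,3); v=(1,1)
4. t=8 → T at (8,11); v=(1,-1)

Final position: (8,11)
Wall sequence: RBLT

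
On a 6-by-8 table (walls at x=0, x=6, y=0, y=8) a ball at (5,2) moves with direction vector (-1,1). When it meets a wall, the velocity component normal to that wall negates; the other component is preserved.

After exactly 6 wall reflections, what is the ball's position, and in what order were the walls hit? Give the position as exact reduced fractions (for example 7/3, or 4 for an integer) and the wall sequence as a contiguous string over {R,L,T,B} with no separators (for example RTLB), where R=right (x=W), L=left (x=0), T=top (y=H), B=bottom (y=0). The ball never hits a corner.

1. t=5 → L at (0,7); v=(1,1)
2. t=1 → T at (1,8); v=(1,-1)
3. t=5 → R at (6,3); v=(-1,-1)
4. t=3 → B at (3,0); v=(-1,1)
5. t=3 → L at (0,3); v=(1,1)
6. t=5 → T at (5,8); v=(1,-1)

Final position: (5,8)
Wall sequence: LTRBLT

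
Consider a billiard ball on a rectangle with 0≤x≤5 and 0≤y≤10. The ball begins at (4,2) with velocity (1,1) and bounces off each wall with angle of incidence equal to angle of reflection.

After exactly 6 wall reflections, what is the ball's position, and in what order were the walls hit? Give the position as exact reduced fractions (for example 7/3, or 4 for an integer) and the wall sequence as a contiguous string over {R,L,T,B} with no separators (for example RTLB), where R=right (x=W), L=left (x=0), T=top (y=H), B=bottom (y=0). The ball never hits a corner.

1. t=1 → R at (5,3); v=(-1,1)
2. t=5 → L at (0,8); v=(1,1)
3. t=2 → T at (2,10); v=(1,-1)
4. t=3 → R at (5,7); v=(-1,-1)
5. t=5 → L at (0,2); v=(1,-1)
6. t=2 → B at (2,0); v=(1,1)

Final position: (2,0)
Wall sequence: RLTRLB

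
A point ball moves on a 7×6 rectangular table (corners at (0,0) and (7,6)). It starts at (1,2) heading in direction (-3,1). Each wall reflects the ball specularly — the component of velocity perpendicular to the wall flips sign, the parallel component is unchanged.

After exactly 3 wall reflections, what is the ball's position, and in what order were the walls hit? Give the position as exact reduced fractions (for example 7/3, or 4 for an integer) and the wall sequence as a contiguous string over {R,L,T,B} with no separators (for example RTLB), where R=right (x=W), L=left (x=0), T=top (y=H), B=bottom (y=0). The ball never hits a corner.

Final position: (3,6)
Wall sequence: LRT

1. t=1/3 → L at (0,7/3); v=(3,1)
2. t=7/3 → R at (7,14/3); v=(-3,1)
3. t=4/3 → T at (3,6); v=(-3,-1)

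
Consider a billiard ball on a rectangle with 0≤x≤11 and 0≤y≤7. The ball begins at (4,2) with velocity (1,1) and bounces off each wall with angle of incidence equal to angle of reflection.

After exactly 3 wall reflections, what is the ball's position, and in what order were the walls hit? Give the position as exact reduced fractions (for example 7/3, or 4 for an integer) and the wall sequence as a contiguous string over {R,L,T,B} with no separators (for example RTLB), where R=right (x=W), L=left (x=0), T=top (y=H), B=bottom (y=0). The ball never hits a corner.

Final position: (6,0)
Wall sequence: TRB

1. t=5 → T at (9,7); v=(1,-1)
2. t=2 → R at (11,5); v=(-1,-1)
3. t=5 → B at (6,0); v=(-1,1)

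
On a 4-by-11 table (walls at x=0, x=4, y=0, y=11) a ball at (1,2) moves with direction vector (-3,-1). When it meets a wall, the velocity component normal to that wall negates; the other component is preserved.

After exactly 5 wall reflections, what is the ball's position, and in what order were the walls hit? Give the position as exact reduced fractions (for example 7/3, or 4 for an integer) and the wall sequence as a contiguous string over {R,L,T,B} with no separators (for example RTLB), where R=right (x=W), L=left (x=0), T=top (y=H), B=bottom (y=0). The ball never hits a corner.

1. t=1/3 → L at (0,5/3); v=(3,-1)
2. t=4/3 → R at (4,1/3); v=(-3,-1)
3. t=1/3 → B at (3,0); v=(-3,1)
4. t=1 → L at (0,1); v=(3,1)
5. t=4/3 → R at (4,7/3); v=(-3,1)

Final position: (4,7/3)
Wall sequence: LRBLR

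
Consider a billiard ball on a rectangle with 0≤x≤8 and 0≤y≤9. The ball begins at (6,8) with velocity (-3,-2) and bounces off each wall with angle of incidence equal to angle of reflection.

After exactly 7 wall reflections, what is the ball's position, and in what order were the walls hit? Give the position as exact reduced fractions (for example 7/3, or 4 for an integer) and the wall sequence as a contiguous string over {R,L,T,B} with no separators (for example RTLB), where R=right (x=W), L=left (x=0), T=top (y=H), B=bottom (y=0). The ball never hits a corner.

1. t=2 → L at (0,4); v=(3,-2)
2. t=2 → B at (6,0); v=(3,2)
3. t=2/3 → R at (8,4/3); v=(-3,2)
4. t=8/3 → L at (0,20/3); v=(3,2)
5. t=7/6 → T at (7/2,9); v=(3,-2)
6. t=3/2 → R at (8,6); v=(-3,-2)
7. t=8/3 → L at (0,2/3); v=(3,-2)

Final position: (0,2/3)
Wall sequence: LBRLTRL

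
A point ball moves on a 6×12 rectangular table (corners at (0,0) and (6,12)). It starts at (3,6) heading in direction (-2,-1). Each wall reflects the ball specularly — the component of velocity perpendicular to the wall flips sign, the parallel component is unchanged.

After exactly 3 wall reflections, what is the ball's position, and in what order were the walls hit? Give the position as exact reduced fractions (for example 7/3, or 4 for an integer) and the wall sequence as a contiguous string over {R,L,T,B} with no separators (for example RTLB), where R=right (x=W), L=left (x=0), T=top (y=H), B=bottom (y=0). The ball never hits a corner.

1. t=3/2 → L at (0,9/2); v=(2,-1)
2. t=3 → R at (6,3/2); v=(-2,-1)
3. t=3/2 → B at (3,0); v=(-2,1)

Final position: (3,0)
Wall sequence: LRB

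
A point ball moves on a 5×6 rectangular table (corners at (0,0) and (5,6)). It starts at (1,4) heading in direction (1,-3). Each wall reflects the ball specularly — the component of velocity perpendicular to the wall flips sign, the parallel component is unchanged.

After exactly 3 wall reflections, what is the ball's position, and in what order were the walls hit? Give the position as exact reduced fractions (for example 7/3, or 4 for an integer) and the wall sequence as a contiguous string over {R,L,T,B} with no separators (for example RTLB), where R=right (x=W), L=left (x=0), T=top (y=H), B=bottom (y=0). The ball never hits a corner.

1. t=4/3 → B at (7/3,0); v=(1,3)
2. t=2 → T at (13/3,6); v=(1,-3)
3. t=2/3 → R at (5,4); v=(-1,-3)

Final position: (5,4)
Wall sequence: BTR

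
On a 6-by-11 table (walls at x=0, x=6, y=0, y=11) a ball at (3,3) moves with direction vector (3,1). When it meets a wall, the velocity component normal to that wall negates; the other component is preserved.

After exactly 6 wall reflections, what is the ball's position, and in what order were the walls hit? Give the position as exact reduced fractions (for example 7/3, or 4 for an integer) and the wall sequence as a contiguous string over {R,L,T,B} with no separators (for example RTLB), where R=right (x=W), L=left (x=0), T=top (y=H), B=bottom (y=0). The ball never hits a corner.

Final position: (6,10)
Wall sequence: RLRLTR

1. t=1 → R at (6,4); v=(-3,1)
2. t=2 → L at (0,6); v=(3,1)
3. t=2 → R at (6,8); v=(-3,1)
4. t=2 → L at (0,10); v=(3,1)
5. t=1 → T at (3,11); v=(3,-1)
6. t=1 → R at (6,10); v=(-3,-1)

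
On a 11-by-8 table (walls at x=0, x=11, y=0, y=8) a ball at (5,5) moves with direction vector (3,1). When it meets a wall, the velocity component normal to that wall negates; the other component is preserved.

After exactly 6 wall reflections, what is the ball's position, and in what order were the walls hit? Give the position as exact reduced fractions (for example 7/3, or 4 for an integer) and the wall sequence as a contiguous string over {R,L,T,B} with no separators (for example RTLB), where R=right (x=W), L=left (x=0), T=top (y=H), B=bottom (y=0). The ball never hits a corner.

1. t=2 → R at (11,7); v=(-3,1)
2. t=1 → T at (8,8); v=(-3,-1)
3. t=8/3 → L at (0,16/3); v=(3,-1)
4. t=11/3 → R at (11,5/3); v=(-3,-1)
5. t=5/3 → B at (6,0); v=(-3,1)
6. t=2 → L at (0,2); v=(3,1)

Final position: (0,2)
Wall sequence: RTLRBL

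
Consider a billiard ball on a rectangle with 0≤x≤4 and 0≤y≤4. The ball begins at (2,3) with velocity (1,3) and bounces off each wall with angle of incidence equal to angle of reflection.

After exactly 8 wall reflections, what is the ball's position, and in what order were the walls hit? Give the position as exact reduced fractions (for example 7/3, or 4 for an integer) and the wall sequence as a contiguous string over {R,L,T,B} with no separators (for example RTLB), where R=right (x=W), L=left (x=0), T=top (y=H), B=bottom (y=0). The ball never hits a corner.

1. t=1/3 → T at (7/3,4); v=(1,-3)
2. t=4/3 → B at (11/3,0); v=(1,3)
3. t=1/3 → R at (4,1); v=(-1,3)
4. t=1 → T at (3,4); v=(-1,-3)
5. t=4/3 → B at (5/3,0); v=(-1,3)
6. t=4/3 → T at (1/3,4); v=(-1,-3)
7. t=1/3 → L at (0,3); v=(1,-3)
8. t=1 → B at (1,0); v=(1,3)

Final position: (1,0)
Wall sequence: TBRTBTLB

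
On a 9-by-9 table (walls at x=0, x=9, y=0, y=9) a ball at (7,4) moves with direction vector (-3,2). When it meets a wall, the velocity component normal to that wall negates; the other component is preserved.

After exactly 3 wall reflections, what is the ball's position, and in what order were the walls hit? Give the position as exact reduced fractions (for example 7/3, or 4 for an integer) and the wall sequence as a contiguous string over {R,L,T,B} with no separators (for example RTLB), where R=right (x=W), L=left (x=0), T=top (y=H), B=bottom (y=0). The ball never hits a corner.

Final position: (9,10/3)
Wall sequence: LTR

1. t=7/3 → L at (0,26/3); v=(3,2)
2. t=1/6 → T at (1/2,9); v=(3,-2)
3. t=17/6 → R at (9,10/3); v=(-3,-2)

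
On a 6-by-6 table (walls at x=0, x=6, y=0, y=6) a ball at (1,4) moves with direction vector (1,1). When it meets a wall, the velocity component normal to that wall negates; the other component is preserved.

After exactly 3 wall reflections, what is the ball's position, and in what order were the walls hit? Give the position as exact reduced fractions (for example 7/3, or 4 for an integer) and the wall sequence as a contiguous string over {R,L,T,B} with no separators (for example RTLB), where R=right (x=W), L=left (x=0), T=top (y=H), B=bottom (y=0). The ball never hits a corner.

1. t=2 → T at (3,6); v=(1,-1)
2. t=3 → R at (6,3); v=(-1,-1)
3. t=3 → B at (3,0); v=(-1,1)

Final position: (3,0)
Wall sequence: TRB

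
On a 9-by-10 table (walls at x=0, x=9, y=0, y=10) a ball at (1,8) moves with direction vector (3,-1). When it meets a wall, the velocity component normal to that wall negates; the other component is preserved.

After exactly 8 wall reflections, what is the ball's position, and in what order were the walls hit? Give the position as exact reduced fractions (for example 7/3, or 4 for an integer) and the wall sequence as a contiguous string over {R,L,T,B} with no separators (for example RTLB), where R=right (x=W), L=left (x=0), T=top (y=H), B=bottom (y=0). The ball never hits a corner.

Final position: (1,10)
Wall sequence: RLBRLRLT

1. t=8/3 → R at (9,16/3); v=(-3,-1)
2. t=3 → L at (0,7/3); v=(3,-1)
3. t=7/3 → B at (7,0); v=(3,1)
4. t=2/3 → R at (9,2/3); v=(-3,1)
5. t=3 → L at (0,11/3); v=(3,1)
6. t=3 → R at (9,20/3); v=(-3,1)
7. t=3 → L at (0,29/3); v=(3,1)
8. t=1/3 → T at (1,10); v=(3,-1)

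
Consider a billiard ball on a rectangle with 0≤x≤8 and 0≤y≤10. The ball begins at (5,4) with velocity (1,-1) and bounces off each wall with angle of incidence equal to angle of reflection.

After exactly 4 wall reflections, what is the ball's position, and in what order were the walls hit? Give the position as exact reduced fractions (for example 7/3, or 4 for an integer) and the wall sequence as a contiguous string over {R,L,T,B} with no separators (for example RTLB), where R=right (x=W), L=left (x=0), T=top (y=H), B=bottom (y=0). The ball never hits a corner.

1. t=3 → R at (8,1); v=(-1,-1)
2. t=1 → B at (7,0); v=(-1,1)
3. t=7 → L at (0,7); v=(1,1)
4. t=3 → T at (3,10); v=(1,-1)

Final position: (3,10)
Wall sequence: RBLT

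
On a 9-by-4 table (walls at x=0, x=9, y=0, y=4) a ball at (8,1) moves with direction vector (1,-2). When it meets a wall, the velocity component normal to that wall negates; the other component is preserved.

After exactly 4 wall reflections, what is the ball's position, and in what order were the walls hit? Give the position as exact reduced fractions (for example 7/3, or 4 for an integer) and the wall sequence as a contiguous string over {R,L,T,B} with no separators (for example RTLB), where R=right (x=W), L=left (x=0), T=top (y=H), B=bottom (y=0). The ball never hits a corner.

Final position: (11/2,0)
Wall sequence: BRTB

1. t=1/2 → B at (17/2,0); v=(1,2)
2. t=1/2 → R at (9,1); v=(-1,2)
3. t=3/2 → T at (15/2,4); v=(-1,-2)
4. t=2 → B at (11/2,0); v=(-1,2)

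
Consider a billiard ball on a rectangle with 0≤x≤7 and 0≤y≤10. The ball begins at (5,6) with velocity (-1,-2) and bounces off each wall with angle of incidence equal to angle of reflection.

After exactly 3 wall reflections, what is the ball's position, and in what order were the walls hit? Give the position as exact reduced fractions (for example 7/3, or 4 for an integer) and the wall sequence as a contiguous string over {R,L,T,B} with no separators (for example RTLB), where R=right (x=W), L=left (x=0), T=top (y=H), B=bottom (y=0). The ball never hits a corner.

1. t=3 → B at (2,0); v=(-1,2)
2. t=2 → L at (0,4); v=(1,2)
3. t=3 → T at (3,10); v=(1,-2)

Final position: (3,10)
Wall sequence: BLT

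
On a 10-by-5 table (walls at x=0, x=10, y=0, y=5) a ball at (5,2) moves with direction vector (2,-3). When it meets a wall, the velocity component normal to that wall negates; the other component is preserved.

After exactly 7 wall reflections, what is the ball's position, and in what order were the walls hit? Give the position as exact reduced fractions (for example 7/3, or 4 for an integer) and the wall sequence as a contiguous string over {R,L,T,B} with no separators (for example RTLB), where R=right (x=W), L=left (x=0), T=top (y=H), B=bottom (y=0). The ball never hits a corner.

1. t=2/3 → B at (19/3,0); v=(2,3)
2. t=5/3 → T at (29/3,5); v=(2,-3)
3. t=1/6 → R at (10,9/2); v=(-2,-3)
4. t=3/2 → B at (7,0); v=(-2,3)
5. t=5/3 → T at (11/3,5); v=(-2,-3)
6. t=5/3 → B at (1/3,0); v=(-2,3)
7. t=1/6 → L at (0,1/2); v=(2,3)

Final position: (0,1/2)
Wall sequence: BTRBTBL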